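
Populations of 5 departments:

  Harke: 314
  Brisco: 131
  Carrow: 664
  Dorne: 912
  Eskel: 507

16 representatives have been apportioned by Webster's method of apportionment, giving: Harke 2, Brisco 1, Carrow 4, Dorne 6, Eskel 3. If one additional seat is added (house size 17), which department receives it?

Carrow

Priority for the next seat is population ÷ (current seats + 0.5).
Priorities: Harke 125.600, Brisco 87.333, Carrow 147.556, Dorne 140.308, Eskel 144.857.
Highest priority: Carrow.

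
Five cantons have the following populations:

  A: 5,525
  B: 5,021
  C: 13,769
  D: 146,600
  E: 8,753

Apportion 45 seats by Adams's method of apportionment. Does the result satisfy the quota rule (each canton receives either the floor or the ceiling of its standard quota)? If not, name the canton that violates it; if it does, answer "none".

Standard quotas: A 1.384, B 1.258, C 3.449, D 36.718, E 2.192.
Adams allocation: A 2, B 2, C 4, D 34, E 3.
D has quota 36.718 (lower 36, upper 37) but receives 34 — outside the quota interval.

D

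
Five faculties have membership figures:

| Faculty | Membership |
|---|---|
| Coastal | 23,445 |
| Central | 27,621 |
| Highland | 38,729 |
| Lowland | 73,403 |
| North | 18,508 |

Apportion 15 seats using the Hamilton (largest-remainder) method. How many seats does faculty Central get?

The standard divisor is 181706/15 ≈ 12113.733.
Standard quotas: Coastal 1.9354, Central 2.2801, Highland 3.1971, Lowland 6.0595, North 1.5279.
Lower quotas: Coastal 1, Central 2, Highland 3, Lowland 6, North 1 (sum 13, leaving 2 seats).
Remainders in descending order: Coastal 0.9354, North 0.5279, Central 0.2801, Highland 0.1971, Lowland 0.0595.
The surplus seats go to Coastal, North.
Central receives 2.

2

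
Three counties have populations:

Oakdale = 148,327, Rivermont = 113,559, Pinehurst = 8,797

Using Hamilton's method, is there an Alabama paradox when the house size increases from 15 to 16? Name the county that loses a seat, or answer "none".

At 15 seats: Oakdale 8, Rivermont 6, Pinehurst 1.
At 16 seats: Oakdale 9, Rivermont 7, Pinehurst 0.
Pinehurst drops from 1 to 0.

Pinehurst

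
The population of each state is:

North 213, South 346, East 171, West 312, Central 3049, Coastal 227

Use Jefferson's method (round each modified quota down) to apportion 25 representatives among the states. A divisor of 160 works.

With modified divisor 160: modified quotas North 1.331, South 2.163, East 1.069, West 1.950, Central 19.056, Coastal 1.419.
Rounding down: North 1, South 2, East 1, West 1, Central 19, Coastal 1 (total 25).

North 1, South 2, East 1, West 1, Central 19, Coastal 1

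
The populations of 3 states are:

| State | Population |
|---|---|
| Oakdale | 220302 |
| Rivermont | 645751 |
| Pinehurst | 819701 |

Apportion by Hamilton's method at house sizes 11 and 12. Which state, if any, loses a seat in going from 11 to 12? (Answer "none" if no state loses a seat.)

At 11 seats: Oakdale 2, Rivermont 4, Pinehurst 5.
At 12 seats: Oakdale 1, Rivermont 5, Pinehurst 6.
Oakdale drops from 2 to 1.

Oakdale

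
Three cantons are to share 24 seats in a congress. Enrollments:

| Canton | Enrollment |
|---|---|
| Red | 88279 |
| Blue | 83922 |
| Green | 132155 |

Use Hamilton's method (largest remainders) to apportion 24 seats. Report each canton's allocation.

Red 7, Blue 7, Green 10

The standard divisor is 304356/24 ≈ 12681.5.
Standard quotas: Red 6.9612, Blue 6.6177, Green 10.4211.
Lower quotas: Red 6, Blue 6, Green 10 (sum 22, leaving 2 seats).
Remainders in descending order: Red 0.9612, Blue 0.6177, Green 0.4211.
Largest remainders: Red, Blue receive the extra seats.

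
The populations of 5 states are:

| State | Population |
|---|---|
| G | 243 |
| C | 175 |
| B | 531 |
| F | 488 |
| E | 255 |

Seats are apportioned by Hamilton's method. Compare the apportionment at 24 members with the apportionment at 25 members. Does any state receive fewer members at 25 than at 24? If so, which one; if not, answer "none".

At 24 seats: G 3, C 2, B 8, F 7, E 4.
At 25 seats: G 4, C 2, B 8, F 7, E 4.
No state's allocation decreased.

none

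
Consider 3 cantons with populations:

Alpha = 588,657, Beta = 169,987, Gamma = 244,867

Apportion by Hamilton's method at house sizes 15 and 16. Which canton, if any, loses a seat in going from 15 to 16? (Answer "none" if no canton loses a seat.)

none

At 15 seats: Alpha 9, Beta 2, Gamma 4.
At 16 seats: Alpha 9, Beta 3, Gamma 4.
No canton's allocation decreased.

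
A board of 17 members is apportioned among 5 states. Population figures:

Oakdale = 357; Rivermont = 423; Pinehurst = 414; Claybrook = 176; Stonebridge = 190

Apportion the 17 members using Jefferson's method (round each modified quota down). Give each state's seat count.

Standard divisor 1560/17 ≈ 91.765; standard quotas: Oakdale 3.890, Rivermont 4.610, Pinehurst 4.512, Claybrook 1.918, Stonebridge 2.071.
Rounding down gives 3, 4, 4, 1, 2 = 14 seats, so the divisor must be adjusted.
With modified divisor 84: modified quotas Oakdale 4.250, Rivermont 5.036, Pinehurst 4.929, Claybrook 2.095, Stonebridge 2.262.
Rounding down: Oakdale 4, Rivermont 5, Pinehurst 4, Claybrook 2, Stonebridge 2 (total 17).

Oakdale: 4, Rivermont: 5, Pinehurst: 4, Claybrook: 2, Stonebridge: 2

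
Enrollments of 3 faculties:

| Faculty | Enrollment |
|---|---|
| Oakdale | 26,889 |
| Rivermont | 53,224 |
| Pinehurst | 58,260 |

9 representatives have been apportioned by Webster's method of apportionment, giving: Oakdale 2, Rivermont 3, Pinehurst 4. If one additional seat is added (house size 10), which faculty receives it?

Priority for the next seat is population ÷ (current seats + 0.5).
Priorities: Oakdale 10755.600, Rivermont 15206.857, Pinehurst 12946.667.
Highest priority: Rivermont.

Rivermont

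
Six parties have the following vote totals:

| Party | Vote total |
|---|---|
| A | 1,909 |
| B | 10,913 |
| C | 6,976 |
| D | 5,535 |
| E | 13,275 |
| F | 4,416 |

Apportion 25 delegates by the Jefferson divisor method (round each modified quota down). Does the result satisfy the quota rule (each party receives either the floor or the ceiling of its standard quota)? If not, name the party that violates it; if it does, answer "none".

none

Standard quotas: A 1.109, B 6.341, C 4.054, D 3.216, E 7.714, F 2.566.
Jefferson allocation: A 1, B 7, C 4, D 3, E 8, F 2.
Every allocation lies between the lower and upper quota.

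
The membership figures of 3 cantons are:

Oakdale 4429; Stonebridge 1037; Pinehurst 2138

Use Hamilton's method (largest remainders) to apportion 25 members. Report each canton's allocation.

Oakdale 15, Stonebridge 3, Pinehurst 7

Standard divisor: 7604 ÷ 25 ≈ 304.16.
Standard quotas: Oakdale 14.561, Stonebridge 3.409, Pinehurst 7.029.
Lower quotas: Oakdale 14, Stonebridge 3, Pinehurst 7 (sum 24, leaving 1 seat).
Remainders in descending order: Oakdale 0.561, Stonebridge 0.409, Pinehurst 0.029.
Largest remainder: Oakdale receives the extra seat.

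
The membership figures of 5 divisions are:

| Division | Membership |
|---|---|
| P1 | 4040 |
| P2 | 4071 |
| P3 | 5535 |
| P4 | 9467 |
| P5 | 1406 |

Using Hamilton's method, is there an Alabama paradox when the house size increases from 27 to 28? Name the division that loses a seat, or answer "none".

P5

At 27 seats: P1 4, P2 5, P3 6, P4 10, P5 2.
At 28 seats: P1 5, P2 5, P3 6, P4 11, P5 1.
P5 drops from 2 to 1.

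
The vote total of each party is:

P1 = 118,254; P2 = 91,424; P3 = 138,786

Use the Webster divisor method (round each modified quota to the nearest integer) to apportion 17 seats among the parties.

P1: 6; P2: 4; P3: 7

Standard divisor 348464/17 ≈ 20497.882; standard quotas: P1 5.769, P2 4.460, P3 6.771.
Rounding to the nearest integer gives P1 6, P2 4, P3 7 — total 17, matching the house size, so no adjustment is needed.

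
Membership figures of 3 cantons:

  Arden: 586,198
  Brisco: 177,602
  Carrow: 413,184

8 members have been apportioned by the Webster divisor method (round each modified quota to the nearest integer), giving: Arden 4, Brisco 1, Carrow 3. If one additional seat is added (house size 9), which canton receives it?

Priority for the next seat is population ÷ (current seats + 0.5).
Priorities: Arden 130266.222, Brisco 118401.333, Carrow 118052.571.
Highest priority: Arden.

Arden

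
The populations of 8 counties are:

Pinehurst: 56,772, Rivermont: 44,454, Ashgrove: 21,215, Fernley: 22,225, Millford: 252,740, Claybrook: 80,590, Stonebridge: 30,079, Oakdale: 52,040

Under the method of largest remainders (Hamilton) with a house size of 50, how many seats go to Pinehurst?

5

Standard divisor: 560115 ÷ 50 ≈ 11202.3.
Standard quotas: Pinehurst 5.0679, Rivermont 3.9683, Ashgrove 1.8938, Fernley 1.9840, Millford 22.5614, Claybrook 7.1941, Stonebridge 2.6851, Oakdale 4.6455.
Lower quotas: Pinehurst 5, Rivermont 3, Ashgrove 1, Fernley 1, Millford 22, Claybrook 7, Stonebridge 2, Oakdale 4 (sum 45, leaving 5 seats).
Remainders in descending order: Fernley 0.9840, Rivermont 0.9683, Ashgrove 0.8938, Stonebridge 0.6851, Oakdale 0.6455, Millford 0.5614, Claybrook 0.1941, Pinehurst 0.0679.
The surplus seats go to Fernley, Rivermont, Ashgrove, Stonebridge, Oakdale.
Pinehurst receives 5.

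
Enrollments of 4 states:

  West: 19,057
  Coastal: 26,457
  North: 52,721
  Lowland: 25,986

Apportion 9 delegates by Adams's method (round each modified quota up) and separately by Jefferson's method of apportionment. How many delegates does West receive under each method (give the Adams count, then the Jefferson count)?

Adams: West 2, Coastal 2, North 3, Lowland 2.
Jefferson: West 1, Coastal 2, North 4, Lowland 2.
West gets 2 under Adams and 1 under Jefferson.

2 and 1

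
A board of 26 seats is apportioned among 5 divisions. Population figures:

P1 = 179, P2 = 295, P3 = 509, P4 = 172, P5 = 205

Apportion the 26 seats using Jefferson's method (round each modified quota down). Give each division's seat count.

Standard divisor 1360/26 ≈ 52.308; standard quotas: P1 3.422, P2 5.640, P3 9.731, P4 3.288, P5 3.919.
Rounding down gives 3, 5, 9, 3, 3 = 23 seats, so the divisor must be adjusted.
With modified divisor 48: modified quotas P1 3.729, P2 6.146, P3 10.604, P4 3.583, P5 4.271.
Rounding down: P1 3, P2 6, P3 10, P4 3, P5 4 (total 26).

P1: 3; P2: 6; P3: 10; P4: 3; P5: 4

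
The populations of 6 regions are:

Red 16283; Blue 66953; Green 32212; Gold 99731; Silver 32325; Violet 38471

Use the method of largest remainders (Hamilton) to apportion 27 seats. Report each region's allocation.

Standard divisor: 285975 ÷ 27 ≈ 10591.667.
Standard quotas: Red 1.5373, Blue 6.3213, Green 3.0413, Gold 9.4160, Silver 3.0519, Violet 3.6322.
Lower quotas: Red 1, Blue 6, Green 3, Gold 9, Silver 3, Violet 3 (sum 25, leaving 2 seats).
Remainders in descending order: Violet 0.6322, Red 0.5373, Gold 0.4160, Blue 0.3213, Silver 0.0519, Green 0.0413.
The surplus seats go to Violet, Red.

Red: 2, Blue: 6, Green: 3, Gold: 9, Silver: 3, Violet: 4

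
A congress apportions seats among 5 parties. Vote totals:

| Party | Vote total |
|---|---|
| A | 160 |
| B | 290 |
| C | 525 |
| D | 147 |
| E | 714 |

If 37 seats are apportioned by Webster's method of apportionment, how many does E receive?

14

Standard divisor 1836/37 ≈ 49.622; standard quotas: A 3.224, B 5.844, C 10.580, D 2.962, E 14.389.
Rounding to the nearest integer gives A 3, B 6, C 11, D 3, E 14 — total 37, matching the house size, so no adjustment is needed.
E receives 14.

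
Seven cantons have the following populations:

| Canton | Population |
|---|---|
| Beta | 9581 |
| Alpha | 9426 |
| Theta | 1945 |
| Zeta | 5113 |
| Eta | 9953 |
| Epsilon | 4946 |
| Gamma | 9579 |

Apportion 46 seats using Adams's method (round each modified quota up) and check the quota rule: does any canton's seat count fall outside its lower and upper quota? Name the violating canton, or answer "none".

none

Standard quotas: Beta 8.720, Alpha 8.579, Theta 1.770, Zeta 4.653, Eta 9.058, Epsilon 4.501, Gamma 8.718.
Adams allocation: Beta 9, Alpha 8, Theta 2, Zeta 5, Eta 9, Epsilon 5, Gamma 8.
Every allocation lies between the lower and upper quota.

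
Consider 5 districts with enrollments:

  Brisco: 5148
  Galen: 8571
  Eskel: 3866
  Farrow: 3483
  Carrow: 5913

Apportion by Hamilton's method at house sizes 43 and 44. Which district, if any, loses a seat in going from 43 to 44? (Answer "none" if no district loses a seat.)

At 43 seats: Brisco 8, Galen 14, Eskel 6, Farrow 6, Carrow 9.
At 44 seats: Brisco 8, Galen 14, Eskel 6, Farrow 6, Carrow 10.
No district's allocation decreased.

none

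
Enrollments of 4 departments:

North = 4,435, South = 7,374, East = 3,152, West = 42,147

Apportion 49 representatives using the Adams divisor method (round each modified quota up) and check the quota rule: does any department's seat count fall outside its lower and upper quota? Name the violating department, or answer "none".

West

Standard quotas: North 3.805, South 6.327, East 2.704, West 36.163.
Adams allocation: North 4, South 7, East 3, West 35.
West has quota 36.163 (lower 36, upper 37) but receives 35 — outside the quota interval.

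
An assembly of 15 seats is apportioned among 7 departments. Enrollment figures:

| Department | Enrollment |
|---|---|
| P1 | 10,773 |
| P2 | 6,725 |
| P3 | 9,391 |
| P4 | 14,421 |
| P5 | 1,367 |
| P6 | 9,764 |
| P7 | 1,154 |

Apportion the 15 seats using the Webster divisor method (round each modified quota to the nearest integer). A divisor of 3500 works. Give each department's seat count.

P1 3, P2 2, P3 3, P4 4, P5 0, P6 3, P7 0

With modified divisor 3500: modified quotas P1 3.078, P2 1.921, P3 2.683, P4 4.120, P5 0.391, P6 2.790, P7 0.330.
Rounding to the nearest integer: P1 3, P2 2, P3 3, P4 4, P5 0, P6 3, P7 0 (total 15).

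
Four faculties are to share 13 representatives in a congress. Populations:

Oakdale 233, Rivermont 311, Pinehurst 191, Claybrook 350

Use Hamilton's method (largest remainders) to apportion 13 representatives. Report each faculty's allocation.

Oakdale: 3, Rivermont: 4, Pinehurst: 2, Claybrook: 4

Total 1085; standard divisor 1085/13 ≈ 83.462.
Standard quotas: Oakdale 2.792, Rivermont 3.726, Pinehurst 2.288, Claybrook 4.194.
Lower quotas: Oakdale 2, Rivermont 3, Pinehurst 2, Claybrook 4 (sum 11, leaving 2 seats).
Remainders in descending order: Oakdale 0.792, Rivermont 0.726, Pinehurst 0.288, Claybrook 0.194.
Largest remainders: Oakdale, Rivermont receive the extra seats.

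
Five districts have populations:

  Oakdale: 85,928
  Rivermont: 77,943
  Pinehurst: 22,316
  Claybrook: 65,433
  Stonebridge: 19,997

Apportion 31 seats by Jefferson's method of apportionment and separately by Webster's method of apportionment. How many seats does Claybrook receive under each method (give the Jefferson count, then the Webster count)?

8 and 7

Jefferson: Oakdale 10, Rivermont 9, Pinehurst 2, Claybrook 8, Stonebridge 2.
Webster: Oakdale 10, Rivermont 9, Pinehurst 3, Claybrook 7, Stonebridge 2.
Claybrook gets 8 under Jefferson and 7 under Webster.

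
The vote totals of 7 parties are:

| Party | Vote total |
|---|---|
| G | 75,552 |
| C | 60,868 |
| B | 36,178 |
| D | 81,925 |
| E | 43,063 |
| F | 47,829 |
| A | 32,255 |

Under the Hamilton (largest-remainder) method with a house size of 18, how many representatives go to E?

2

Standard divisor: 377670 ÷ 18 ≈ 20981.667.
Standard quotas: G 3.6009, C 2.9010, B 1.7243, D 3.9046, E 2.0524, F 2.2796, A 1.5373.
Lower quotas: G 3, C 2, B 1, D 3, E 2, F 2, A 1 (sum 14, leaving 4 seats).
Remainders in descending order: D 0.9046, C 0.9010, B 0.7243, G 0.6009, A 0.5373, F 0.2796, E 0.0524.
The surplus seats go to D, C, B, G.
E receives 2.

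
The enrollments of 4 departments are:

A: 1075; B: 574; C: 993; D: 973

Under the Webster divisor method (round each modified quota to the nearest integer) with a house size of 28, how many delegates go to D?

8

Standard divisor 3615/28 ≈ 129.107; standard quotas: A 8.326, B 4.446, C 7.691, D 7.536.
Rounding to the nearest integer gives A 8, B 4, C 8, D 8 — total 28, matching the house size, so no adjustment is needed.
D receives 8.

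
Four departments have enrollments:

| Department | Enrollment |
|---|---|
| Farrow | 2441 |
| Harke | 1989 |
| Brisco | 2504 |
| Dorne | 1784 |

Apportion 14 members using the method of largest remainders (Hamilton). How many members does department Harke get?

Total 8718; standard divisor 8718/14 ≈ 622.714.
Standard quotas: Farrow 3.920, Harke 3.194, Brisco 4.021, Dorne 2.865.
Lower quotas: Farrow 3, Harke 3, Brisco 4, Dorne 2 (sum 12, leaving 2 seats).
Remainders in descending order: Farrow 0.920, Dorne 0.865, Harke 0.194, Brisco 0.021.
The surplus seats go to Farrow, Dorne.
Harke receives 3.

3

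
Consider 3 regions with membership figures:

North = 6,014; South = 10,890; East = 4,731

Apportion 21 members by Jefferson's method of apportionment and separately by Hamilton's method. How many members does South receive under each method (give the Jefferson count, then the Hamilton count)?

11 and 10

Jefferson: North 6, South 11, East 4.
Hamilton: North 6, South 10, East 5.
South gets 11 under Jefferson and 10 under Hamilton.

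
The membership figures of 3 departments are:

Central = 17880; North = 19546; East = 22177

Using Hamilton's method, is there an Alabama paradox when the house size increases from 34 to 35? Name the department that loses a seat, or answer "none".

At 34 seats: Central 10, North 11, East 13.
At 35 seats: Central 11, North 11, East 13.
No department's allocation decreased.

none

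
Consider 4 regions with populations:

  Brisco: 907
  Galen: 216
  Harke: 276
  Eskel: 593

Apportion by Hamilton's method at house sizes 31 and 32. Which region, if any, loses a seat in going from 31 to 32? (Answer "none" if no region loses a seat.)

At 31 seats: Brisco 14, Galen 4, Harke 4, Eskel 9.
At 32 seats: Brisco 15, Galen 3, Harke 4, Eskel 10.
Galen drops from 4 to 3.

Galen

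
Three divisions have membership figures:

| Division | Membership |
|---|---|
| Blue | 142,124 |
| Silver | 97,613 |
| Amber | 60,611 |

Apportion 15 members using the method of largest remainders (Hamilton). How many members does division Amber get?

The standard divisor is 300348/15 ≈ 20023.2.
Standard quotas: Blue 7.0980, Silver 4.8750, Amber 3.0270.
Lower quotas: Blue 7, Silver 4, Amber 3 (sum 14, leaving 1 seat).
Remainders in descending order: Silver 0.8750, Blue 0.0980, Amber 0.0270.
The surplus seat goes to Silver.
Amber receives 3.

3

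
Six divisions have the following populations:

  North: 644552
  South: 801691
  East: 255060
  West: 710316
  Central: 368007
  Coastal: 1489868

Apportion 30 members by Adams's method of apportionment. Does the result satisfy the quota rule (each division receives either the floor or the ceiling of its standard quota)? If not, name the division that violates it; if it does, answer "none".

none

Standard quotas: North 4.529, South 5.633, East 1.792, West 4.991, Central 2.586, Coastal 10.469.
Adams allocation: North 5, South 5, East 2, West 5, Central 3, Coastal 10.
Every allocation lies between the lower and upper quota.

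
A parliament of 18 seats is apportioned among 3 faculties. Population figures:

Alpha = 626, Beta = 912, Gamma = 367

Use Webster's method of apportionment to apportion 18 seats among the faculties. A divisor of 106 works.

Alpha 6; Beta 9; Gamma 3

With modified divisor 106: modified quotas Alpha 5.906, Beta 8.604, Gamma 3.462.
Rounding to the nearest integer: Alpha 6, Beta 9, Gamma 3 (total 18).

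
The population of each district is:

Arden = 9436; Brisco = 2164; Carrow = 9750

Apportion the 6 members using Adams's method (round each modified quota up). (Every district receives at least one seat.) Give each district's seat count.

Arden 2, Brisco 1, Carrow 3

Standard divisor 21350/6 ≈ 3558.333; standard quotas: Arden 2.652, Brisco 0.608, Carrow 2.740.
Rounding up gives 3, 1, 3 = 7 seats, so the divisor must be adjusted.
With modified divisor 4800: modified quotas Arden 1.966, Brisco 0.451, Carrow 2.031.
Rounding up: Arden 2, Brisco 1, Carrow 3 (total 6).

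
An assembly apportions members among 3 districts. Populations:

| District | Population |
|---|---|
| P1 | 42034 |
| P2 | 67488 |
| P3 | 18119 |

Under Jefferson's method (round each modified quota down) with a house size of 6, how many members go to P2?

Standard divisor 127641/6 ≈ 21273.5; standard quotas: P1 1.976, P2 3.172, P3 0.852.
Rounding down gives 1, 3, 0 = 4 seats, so the divisor must be adjusted.
With modified divisor 17500: modified quotas P1 2.402, P2 3.856, P3 1.035.
Rounding down: P1 2, P2 3, P3 1 (total 6).
P2 receives 3.

3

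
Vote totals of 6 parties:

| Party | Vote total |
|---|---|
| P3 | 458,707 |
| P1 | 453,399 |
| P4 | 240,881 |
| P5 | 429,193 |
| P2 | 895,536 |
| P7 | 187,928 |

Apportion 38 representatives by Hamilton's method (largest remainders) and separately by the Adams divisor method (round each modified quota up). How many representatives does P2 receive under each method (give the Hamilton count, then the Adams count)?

Hamilton: P3 7, P1 6, P4 3, P5 6, P2 13, P7 3.
Adams: P3 7, P1 6, P4 4, P5 6, P2 12, P7 3.
P2 gets 13 under Hamilton and 12 under Adams.

13 and 12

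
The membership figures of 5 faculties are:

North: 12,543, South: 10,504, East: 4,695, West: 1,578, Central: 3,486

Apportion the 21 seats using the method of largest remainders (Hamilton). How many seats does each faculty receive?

Total 32806; standard divisor 32806/21 ≈ 1562.19.
Standard quotas: North 8.0291, South 6.7239, East 3.0054, West 1.0101, Central 2.2315.
Lower quotas: North 8, South 6, East 3, West 1, Central 2 (sum 20, leaving 1 seat).
Remainders in descending order: South 0.7239, Central 0.2315, North 0.0291, West 0.0101, East 0.0054.
The surplus seat goes to South.

North 8, South 7, East 3, West 1, Central 2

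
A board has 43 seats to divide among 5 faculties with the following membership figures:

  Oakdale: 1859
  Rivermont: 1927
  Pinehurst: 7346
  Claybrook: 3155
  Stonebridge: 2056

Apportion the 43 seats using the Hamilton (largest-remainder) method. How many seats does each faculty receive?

Total 16343; standard divisor 16343/43 ≈ 380.07.
Standard quotas: Oakdale 4.8912, Rivermont 5.0701, Pinehurst 19.3280, Claybrook 8.3011, Stonebridge 5.4095.
Lower quotas: Oakdale 4, Rivermont 5, Pinehurst 19, Claybrook 8, Stonebridge 5 (sum 41, leaving 2 seats).
Remainders in descending order: Oakdale 0.8912, Stonebridge 0.4095, Pinehurst 0.3280, Claybrook 0.3011, Rivermont 0.0701.
Largest remainders: Oakdale, Stonebridge receive the extra seats.

Oakdale 5; Rivermont 5; Pinehurst 19; Claybrook 8; Stonebridge 6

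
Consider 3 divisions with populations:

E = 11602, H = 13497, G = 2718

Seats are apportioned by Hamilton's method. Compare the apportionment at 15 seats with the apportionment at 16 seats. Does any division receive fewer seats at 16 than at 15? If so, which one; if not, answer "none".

G

At 15 seats: E 6, H 7, G 2.
At 16 seats: E 7, H 8, G 1.
G drops from 2 to 1.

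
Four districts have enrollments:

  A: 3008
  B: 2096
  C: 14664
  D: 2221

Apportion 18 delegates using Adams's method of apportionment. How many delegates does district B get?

2

Standard divisor 21989/18 ≈ 1221.611; standard quotas: A 2.462, B 1.716, C 12.004, D 1.818.
Rounding up gives 3, 2, 13, 2 = 20 seats, so the divisor must be adjusted.
With modified divisor 1400: modified quotas A 2.149, B 1.497, C 10.474, D 1.586.
Rounding up: A 3, B 2, C 11, D 2 (total 18).
B receives 2.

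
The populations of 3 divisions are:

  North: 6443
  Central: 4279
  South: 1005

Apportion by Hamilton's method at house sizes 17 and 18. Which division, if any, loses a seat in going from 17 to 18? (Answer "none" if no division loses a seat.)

At 17 seats: North 9, Central 6, South 2.
At 18 seats: North 10, Central 7, South 1.
South drops from 2 to 1.

South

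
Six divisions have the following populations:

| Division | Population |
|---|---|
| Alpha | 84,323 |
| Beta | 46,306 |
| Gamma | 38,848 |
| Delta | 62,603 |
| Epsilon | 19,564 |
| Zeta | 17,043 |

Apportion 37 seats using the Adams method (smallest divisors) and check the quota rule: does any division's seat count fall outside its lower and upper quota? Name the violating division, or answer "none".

Standard quotas: Alpha 11.612, Beta 6.377, Gamma 5.350, Delta 8.621, Epsilon 2.694, Zeta 2.347.
Adams allocation: Alpha 11, Beta 6, Gamma 5, Delta 9, Epsilon 3, Zeta 3.
Every allocation lies between the lower and upper quota.

none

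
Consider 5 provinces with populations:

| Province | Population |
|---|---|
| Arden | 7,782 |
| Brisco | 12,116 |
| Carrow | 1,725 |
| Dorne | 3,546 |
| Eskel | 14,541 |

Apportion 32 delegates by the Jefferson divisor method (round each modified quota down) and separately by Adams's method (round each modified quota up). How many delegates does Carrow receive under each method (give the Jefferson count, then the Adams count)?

Jefferson: Arden 6, Brisco 10, Carrow 1, Dorne 3, Eskel 12.
Adams: Arden 6, Brisco 10, Carrow 2, Dorne 3, Eskel 11.
Carrow gets 1 under Jefferson and 2 under Adams.

1 and 2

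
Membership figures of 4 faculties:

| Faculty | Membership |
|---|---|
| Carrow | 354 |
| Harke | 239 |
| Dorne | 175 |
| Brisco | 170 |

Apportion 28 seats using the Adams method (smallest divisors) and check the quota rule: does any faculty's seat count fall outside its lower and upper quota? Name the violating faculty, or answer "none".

none

Standard quotas: Carrow 10.567, Harke 7.134, Dorne 5.224, Brisco 5.075.
Adams allocation: Carrow 11, Harke 7, Dorne 5, Brisco 5.
Every allocation lies between the lower and upper quota.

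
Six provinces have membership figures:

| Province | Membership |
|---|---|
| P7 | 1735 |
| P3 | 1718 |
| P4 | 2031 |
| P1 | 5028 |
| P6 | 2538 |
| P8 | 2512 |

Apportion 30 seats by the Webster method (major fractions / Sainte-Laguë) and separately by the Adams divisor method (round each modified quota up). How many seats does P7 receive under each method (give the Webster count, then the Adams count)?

Webster: P7 3, P3 3, P4 4, P1 10, P6 5, P8 5.
Adams: P7 4, P3 3, P4 4, P1 9, P6 5, P8 5.
P7 gets 3 under Webster and 4 under Adams.

3 and 4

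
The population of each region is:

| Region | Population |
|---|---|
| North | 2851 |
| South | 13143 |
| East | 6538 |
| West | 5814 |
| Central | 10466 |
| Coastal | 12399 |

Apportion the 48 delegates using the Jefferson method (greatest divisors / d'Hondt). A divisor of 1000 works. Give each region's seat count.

With modified divisor 1000: modified quotas North 2.851, South 13.143, East 6.538, West 5.814, Central 10.466, Coastal 12.399.
Rounding down: North 2, South 13, East 6, West 5, Central 10, Coastal 12 (total 48).

North: 2, South: 13, East: 6, West: 5, Central: 10, Coastal: 12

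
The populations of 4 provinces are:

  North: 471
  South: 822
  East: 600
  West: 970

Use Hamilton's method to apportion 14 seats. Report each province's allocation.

Total 2863; standard divisor 2863/14 ≈ 204.5.
Standard quotas: North 2.303, South 4.020, East 2.934, West 4.743.
Lower quotas: North 2, South 4, East 2, West 4 (sum 12, leaving 2 seats).
Remainders in descending order: East 0.934, West 0.743, North 0.303, South 0.020.
Largest remainders: East, West receive the extra seats.

North 2, South 4, East 3, West 5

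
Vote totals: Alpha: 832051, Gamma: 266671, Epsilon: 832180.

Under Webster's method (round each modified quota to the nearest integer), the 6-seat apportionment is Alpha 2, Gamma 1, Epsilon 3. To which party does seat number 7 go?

Priority for the next seat is population ÷ (current seats + 0.5).
Priorities: Alpha 332820.400, Gamma 177780.667, Epsilon 237765.714.
Highest priority: Alpha.

Alpha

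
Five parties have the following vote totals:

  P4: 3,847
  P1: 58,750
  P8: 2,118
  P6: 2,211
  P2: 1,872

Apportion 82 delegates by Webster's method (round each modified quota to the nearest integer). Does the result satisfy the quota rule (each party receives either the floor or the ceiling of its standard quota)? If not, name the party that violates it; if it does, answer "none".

Standard quotas: P4 4.585, P1 70.024, P8 2.524, P6 2.635, P2 2.231.
Webster allocation: P4 5, P1 69, P8 3, P6 3, P2 2.
P1 has quota 70.024 (lower 70, upper 71) but receives 69 — outside the quota interval.

P1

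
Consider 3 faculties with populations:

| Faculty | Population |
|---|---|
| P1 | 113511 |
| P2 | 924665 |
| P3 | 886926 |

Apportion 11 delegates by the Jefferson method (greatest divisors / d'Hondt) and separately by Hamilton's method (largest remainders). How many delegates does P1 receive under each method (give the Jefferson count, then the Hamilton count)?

0 and 1

Jefferson: P1 0, P2 6, P3 5.
Hamilton: P1 1, P2 5, P3 5.
P1 gets 0 under Jefferson and 1 under Hamilton.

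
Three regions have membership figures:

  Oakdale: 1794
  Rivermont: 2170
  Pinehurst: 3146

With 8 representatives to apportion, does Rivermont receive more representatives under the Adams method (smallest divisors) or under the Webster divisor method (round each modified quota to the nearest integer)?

Adams

Adams: Oakdale 2, Rivermont 3, Pinehurst 3.
Webster: Oakdale 2, Rivermont 2, Pinehurst 4.
Rivermont gets 3 under Adams and 2 under Webster.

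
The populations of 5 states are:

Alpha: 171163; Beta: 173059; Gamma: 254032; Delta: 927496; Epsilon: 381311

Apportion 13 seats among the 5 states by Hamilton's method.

Alpha: 1, Beta: 1, Gamma: 2, Delta: 6, Epsilon: 3

Total 1907061; standard divisor 1907061/13 = 146697.
Standard quotas: Alpha 1.1668, Beta 1.1797, Gamma 1.7317, Delta 6.3225, Epsilon 2.5993.
Lower quotas: Alpha 1, Beta 1, Gamma 1, Delta 6, Epsilon 2 (sum 11, leaving 2 seats).
Remainders in descending order: Gamma 0.7317, Epsilon 0.5993, Delta 0.3225, Beta 0.1797, Alpha 0.1668.
The surplus seats go to Gamma, Epsilon.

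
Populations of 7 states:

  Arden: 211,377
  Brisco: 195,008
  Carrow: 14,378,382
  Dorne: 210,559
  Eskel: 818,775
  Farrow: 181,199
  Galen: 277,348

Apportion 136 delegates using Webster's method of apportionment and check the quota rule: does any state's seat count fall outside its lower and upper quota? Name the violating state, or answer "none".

Standard quotas: Arden 1.767, Brisco 1.630, Carrow 120.169, Dorne 1.760, Eskel 6.843, Farrow 1.514, Galen 2.318.
Webster allocation: Arden 2, Brisco 2, Carrow 119, Dorne 2, Eskel 7, Farrow 2, Galen 2.
Carrow has quota 120.169 (lower 120, upper 121) but receives 119 — outside the quota interval.

Carrow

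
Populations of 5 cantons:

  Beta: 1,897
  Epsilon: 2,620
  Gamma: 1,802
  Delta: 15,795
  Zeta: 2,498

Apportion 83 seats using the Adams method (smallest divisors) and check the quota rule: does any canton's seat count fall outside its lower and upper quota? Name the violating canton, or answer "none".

Standard quotas: Beta 6.397, Epsilon 8.836, Gamma 6.077, Delta 53.266, Zeta 8.424.
Adams allocation: Beta 7, Epsilon 9, Gamma 6, Delta 52, Zeta 9.
Delta has quota 53.266 (lower 53, upper 54) but receives 52 — outside the quota interval.

Delta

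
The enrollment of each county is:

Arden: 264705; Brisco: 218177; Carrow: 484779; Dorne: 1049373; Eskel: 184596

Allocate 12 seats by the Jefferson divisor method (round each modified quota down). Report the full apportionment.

Standard divisor 2201630/12 ≈ 183469.167; standard quotas: Arden 1.443, Brisco 1.189, Carrow 2.642, Dorne 5.720, Eskel 1.006.
Rounding down gives 1, 1, 2, 5, 1 = 10 seats, so the divisor must be adjusted.
With modified divisor 155800: modified quotas Arden 1.699, Brisco 1.400, Carrow 3.112, Dorne 6.735, Eskel 1.185.
Rounding down: Arden 1, Brisco 1, Carrow 3, Dorne 6, Eskel 1 (total 12).

Arden: 1, Brisco: 1, Carrow: 3, Dorne: 6, Eskel: 1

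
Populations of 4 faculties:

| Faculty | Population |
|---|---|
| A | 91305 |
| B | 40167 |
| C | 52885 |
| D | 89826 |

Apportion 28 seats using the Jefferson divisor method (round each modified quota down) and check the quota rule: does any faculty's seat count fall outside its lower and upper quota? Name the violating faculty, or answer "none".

Standard quotas: A 9.324, B 4.102, C 5.401, D 9.173.
Jefferson allocation: A 10, B 4, C 5, D 9.
Every allocation lies between the lower and upper quota.

none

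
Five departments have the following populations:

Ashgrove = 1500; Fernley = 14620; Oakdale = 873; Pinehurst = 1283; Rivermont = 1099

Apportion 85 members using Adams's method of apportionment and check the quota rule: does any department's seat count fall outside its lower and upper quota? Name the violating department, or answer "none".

Fernley

Standard quotas: Ashgrove 6.581, Fernley 64.139, Oakdale 3.830, Pinehurst 5.629, Rivermont 4.821.
Adams allocation: Ashgrove 7, Fernley 63, Oakdale 4, Pinehurst 6, Rivermont 5.
Fernley has quota 64.139 (lower 64, upper 65) but receives 63 — outside the quota interval.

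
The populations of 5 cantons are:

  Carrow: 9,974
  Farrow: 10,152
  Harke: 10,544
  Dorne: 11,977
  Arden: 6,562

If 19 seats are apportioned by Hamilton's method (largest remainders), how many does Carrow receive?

The standard divisor is 49209/19 ≈ 2589.947.
Standard quotas: Carrow 3.8510, Farrow 3.9198, Harke 4.0711, Dorne 4.6244, Arden 2.5336.
Lower quotas: Carrow 3, Farrow 3, Harke 4, Dorne 4, Arden 2 (sum 16, leaving 3 seats).
Remainders in descending order: Farrow 0.9198, Carrow 0.8510, Dorne 0.6244, Arden 0.5336, Harke 0.0711.
Largest remainders: Farrow, Carrow, Dorne receive the extra seats.
Carrow receives 4.

4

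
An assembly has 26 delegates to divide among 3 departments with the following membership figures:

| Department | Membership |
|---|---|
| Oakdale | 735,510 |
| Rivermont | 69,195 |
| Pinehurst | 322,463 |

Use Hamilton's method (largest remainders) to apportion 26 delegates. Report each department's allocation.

Standard divisor: 1127168 ÷ 26 ≈ 43352.615.
Standard quotas: Oakdale 16.9658, Rivermont 1.5961, Pinehurst 7.4381.
Lower quotas: Oakdale 16, Rivermont 1, Pinehurst 7 (sum 24, leaving 2 seats).
Remainders in descending order: Oakdale 0.9658, Rivermont 0.5961, Pinehurst 0.4381.
Largest remainders: Oakdale, Rivermont receive the extra seats.

Oakdale 17; Rivermont 2; Pinehurst 7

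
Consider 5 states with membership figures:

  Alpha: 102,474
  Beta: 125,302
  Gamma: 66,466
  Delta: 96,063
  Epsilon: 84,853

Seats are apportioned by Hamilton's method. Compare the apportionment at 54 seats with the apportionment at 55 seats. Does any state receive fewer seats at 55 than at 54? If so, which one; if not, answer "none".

none

At 54 seats: Alpha 12, Beta 14, Gamma 7, Delta 11, Epsilon 10.
At 55 seats: Alpha 12, Beta 14, Gamma 8, Delta 11, Epsilon 10.
No state's allocation decreased.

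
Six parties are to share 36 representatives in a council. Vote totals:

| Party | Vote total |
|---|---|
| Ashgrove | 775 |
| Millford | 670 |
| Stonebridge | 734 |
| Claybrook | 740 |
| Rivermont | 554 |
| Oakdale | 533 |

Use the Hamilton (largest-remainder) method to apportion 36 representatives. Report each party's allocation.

The standard divisor is 4006/36 ≈ 111.278.
Standard quotas: Ashgrove 6.965, Millford 6.021, Stonebridge 6.596, Claybrook 6.650, Rivermont 4.979, Oakdale 4.790.
Lower quotas: Ashgrove 6, Millford 6, Stonebridge 6, Claybrook 6, Rivermont 4, Oakdale 4 (sum 32, leaving 4 seats).
Remainders in descending order: Rivermont 0.979, Ashgrove 0.965, Oakdale 0.790, Claybrook 0.650, Stonebridge 0.596, Millford 0.021.
The surplus seats go to Rivermont, Ashgrove, Oakdale, Claybrook.

Ashgrove 7; Millford 6; Stonebridge 6; Claybrook 7; Rivermont 5; Oakdale 5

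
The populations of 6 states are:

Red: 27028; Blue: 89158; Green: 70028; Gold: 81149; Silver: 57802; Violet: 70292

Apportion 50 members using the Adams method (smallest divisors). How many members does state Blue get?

11

Standard divisor 395457/50 ≈ 7909.14; standard quotas: Red 3.417, Blue 11.273, Green 8.854, Gold 10.260, Silver 7.308, Violet 8.887.
Rounding up gives 4, 12, 9, 11, 8, 9 = 53 seats, so the divisor must be adjusted.
With modified divisor 8500: modified quotas Red 3.180, Blue 10.489, Green 8.239, Gold 9.547, Silver 6.800, Violet 8.270.
Rounding up: Red 4, Blue 11, Green 9, Gold 10, Silver 7, Violet 9 (total 50).
Blue receives 11.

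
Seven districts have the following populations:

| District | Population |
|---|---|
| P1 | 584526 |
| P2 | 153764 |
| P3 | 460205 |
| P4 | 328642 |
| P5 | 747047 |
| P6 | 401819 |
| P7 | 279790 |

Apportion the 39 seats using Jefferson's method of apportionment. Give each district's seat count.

P1=8, P2=2, P3=6, P4=4, P5=10, P6=5, P7=4

Standard divisor 2955793/39 ≈ 75789.564; standard quotas: P1 7.712, P2 2.029, P3 6.072, P4 4.336, P5 9.857, P6 5.302, P7 3.692.
Rounding down gives 7, 2, 6, 4, 9, 5, 3 = 36 seats, so the divisor must be adjusted.
With modified divisor 68900: modified quotas P1 8.484, P2 2.232, P3 6.679, P4 4.770, P5 10.842, P6 5.832, P7 4.061.
Rounding down: P1 8, P2 2, P3 6, P4 4, P5 10, P6 5, P7 4 (total 39).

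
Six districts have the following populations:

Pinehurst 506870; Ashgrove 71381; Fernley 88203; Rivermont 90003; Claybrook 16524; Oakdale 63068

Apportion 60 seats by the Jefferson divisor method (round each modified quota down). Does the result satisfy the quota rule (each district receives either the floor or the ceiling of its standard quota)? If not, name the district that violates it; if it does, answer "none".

Standard quotas: Pinehurst 36.376, Ashgrove 5.123, Fernley 6.330, Rivermont 6.459, Claybrook 1.186, Oakdale 4.526.
Jefferson allocation: Pinehurst 38, Ashgrove 5, Fernley 6, Rivermont 6, Claybrook 1, Oakdale 4.
Pinehurst has quota 36.376 (lower 36, upper 37) but receives 38 — outside the quota interval.

Pinehurst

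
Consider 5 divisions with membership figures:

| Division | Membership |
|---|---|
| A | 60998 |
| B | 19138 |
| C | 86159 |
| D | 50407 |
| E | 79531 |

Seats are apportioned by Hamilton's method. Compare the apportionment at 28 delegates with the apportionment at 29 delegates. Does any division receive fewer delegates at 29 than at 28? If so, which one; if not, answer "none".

At 28 seats: A 6, B 2, C 8, D 5, E 7.
At 29 seats: A 6, B 2, C 8, D 5, E 8.
No division's allocation decreased.

none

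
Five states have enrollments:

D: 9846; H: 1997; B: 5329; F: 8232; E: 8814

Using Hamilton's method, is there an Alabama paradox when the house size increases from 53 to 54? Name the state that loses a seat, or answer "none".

At 53 seats: D 15, H 3, B 8, F 13, E 14.
At 54 seats: D 16, H 3, B 8, F 13, E 14.
No state's allocation decreased.

none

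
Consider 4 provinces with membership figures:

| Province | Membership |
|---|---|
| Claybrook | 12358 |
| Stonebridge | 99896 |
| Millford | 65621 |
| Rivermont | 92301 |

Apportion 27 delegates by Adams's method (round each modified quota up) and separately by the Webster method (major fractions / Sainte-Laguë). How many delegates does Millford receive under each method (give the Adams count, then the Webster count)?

6 and 7

Adams: Claybrook 2, Stonebridge 10, Millford 6, Rivermont 9.
Webster: Claybrook 1, Stonebridge 10, Millford 7, Rivermont 9.
Millford gets 6 under Adams and 7 under Webster.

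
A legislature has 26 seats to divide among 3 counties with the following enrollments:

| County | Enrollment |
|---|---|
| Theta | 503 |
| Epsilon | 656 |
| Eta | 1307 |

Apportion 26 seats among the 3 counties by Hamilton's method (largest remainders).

Theta: 5; Epsilon: 7; Eta: 14

Standard divisor: 2466 ÷ 26 ≈ 94.846.
Standard quotas: Theta 5.303, Epsilon 6.916, Eta 13.780.
Lower quotas: Theta 5, Epsilon 6, Eta 13 (sum 24, leaving 2 seats).
Remainders in descending order: Epsilon 0.916, Eta 0.780, Theta 0.303.
Largest remainders: Epsilon, Eta receive the extra seats.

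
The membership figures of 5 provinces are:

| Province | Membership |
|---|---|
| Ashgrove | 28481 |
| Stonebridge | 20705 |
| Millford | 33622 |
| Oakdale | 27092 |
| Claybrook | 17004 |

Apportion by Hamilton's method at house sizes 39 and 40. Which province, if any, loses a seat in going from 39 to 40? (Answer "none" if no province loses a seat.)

At 39 seats: Ashgrove 9, Stonebridge 7, Millford 10, Oakdale 8, Claybrook 5.
At 40 seats: Ashgrove 9, Stonebridge 6, Millford 11, Oakdale 9, Claybrook 5.
Stonebridge drops from 7 to 6.

Stonebridge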